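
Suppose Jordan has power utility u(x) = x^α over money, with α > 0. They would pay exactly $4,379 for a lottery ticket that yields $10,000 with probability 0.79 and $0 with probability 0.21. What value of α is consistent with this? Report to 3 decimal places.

Since u(0) = 0, the lottery's EU is 0.79·10000^α.
Indifference: 4379^α = 0.79·10000^α, so (4379/10000)^α = 0.79.
Take logs: α = ln 0.79 / ln(4379/10000) ≈ 0.28546.

α ≈ 0.285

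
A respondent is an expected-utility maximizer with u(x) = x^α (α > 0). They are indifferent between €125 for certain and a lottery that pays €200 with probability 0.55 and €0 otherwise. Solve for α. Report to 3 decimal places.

α ≈ 1.272

Since u(0) = 0, the lottery's EU is 0.55·200^α.
Indifference: 125^α = 0.55·200^α, so (125/200)^α = 0.55.
α = ln(0.55) / ln(125/200) = -0.597837/-0.470004 ≈ 1.272.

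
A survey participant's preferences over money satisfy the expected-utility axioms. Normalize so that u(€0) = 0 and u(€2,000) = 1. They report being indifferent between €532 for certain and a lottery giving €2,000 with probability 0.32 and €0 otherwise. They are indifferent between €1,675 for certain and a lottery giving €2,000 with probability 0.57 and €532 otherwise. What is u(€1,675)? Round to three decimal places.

The first gamble pins u(€532): it must equal 0.32·1 + 0.68·0 = 0.32.
The second indifference gives u(€1,675) = 0.57·u(€2,000) + 0.43·u(€532) = 0.57·1.00 + 0.43·0.32 = 0.7076.

0.708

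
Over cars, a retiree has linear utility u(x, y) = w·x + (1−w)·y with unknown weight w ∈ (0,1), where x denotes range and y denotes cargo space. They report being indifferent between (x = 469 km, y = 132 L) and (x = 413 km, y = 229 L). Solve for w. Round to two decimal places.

w = 0.63

Equating utilities: w·469 + (1−w)·132 = w·413 + (1−w)·229.
Rearranging, 56·w − 97·(1−w) = 0.
So w/(1−w) = 97/56 = 1.7321, giving w = 97/(56+97) = 0.63.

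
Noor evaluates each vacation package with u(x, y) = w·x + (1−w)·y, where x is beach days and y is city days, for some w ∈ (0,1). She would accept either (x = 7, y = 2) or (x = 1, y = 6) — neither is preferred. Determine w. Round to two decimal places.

w = 0.40

u(7,2) = u(1,6) means w·7 + (1−w)·2 = w·1 + (1−w)·6.
Rearranging, 6·w − 4·(1−w) = 0.
Hence w = 4/(6+4) = 4/10 = 0.40.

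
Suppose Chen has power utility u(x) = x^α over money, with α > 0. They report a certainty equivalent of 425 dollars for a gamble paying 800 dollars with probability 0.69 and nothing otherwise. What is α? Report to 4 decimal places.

EU(lottery) = 0.69·800^α + 0.31·0 = 0.69·800^α.
Indifference: 425^α = 0.69·800^α, so (425/800)^α = 0.69.
α = ln(0.69) / ln(425/800) = -0.3710637/-0.6325226 ≈ 0.5866.

α ≈ 0.5866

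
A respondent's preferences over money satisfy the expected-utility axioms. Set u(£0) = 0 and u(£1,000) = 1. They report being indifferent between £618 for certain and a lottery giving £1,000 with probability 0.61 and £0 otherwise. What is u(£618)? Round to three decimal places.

0.610

The indifference gives u(£618) = 0.61·u(£1,000) + 0.39·u(£0) = 0.61·1 + 0.39·0 = 0.61.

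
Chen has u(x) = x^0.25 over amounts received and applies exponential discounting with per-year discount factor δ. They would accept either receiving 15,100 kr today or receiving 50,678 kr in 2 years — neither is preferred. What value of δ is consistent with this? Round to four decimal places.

Equating discounted utilities: u(15100) = δ^2·u(50678) ⇒ δ^2 = u(15100)/u(50678).
With u(x) = x^0.25: δ^2 = 15100^0.25/50678^0.25 = (15100/50678)^0.25 = 0.73882.
Taking the square root: δ = 0.73882^(1/2) ≈ 0.8595.

δ ≈ 0.8595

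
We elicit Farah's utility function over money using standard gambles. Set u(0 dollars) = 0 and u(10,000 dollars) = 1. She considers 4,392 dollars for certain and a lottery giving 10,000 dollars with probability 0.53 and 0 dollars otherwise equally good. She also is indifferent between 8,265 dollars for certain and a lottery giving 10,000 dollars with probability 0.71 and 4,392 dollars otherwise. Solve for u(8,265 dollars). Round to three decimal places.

0.864

First, u(4,392 dollars) = 0.53·u(10,000 dollars) + 0.47·u(0 dollars) = 0.53.
Chaining: u(8,265 dollars) = 0.71·1.00 + 0.29·0.53 = 0.8637.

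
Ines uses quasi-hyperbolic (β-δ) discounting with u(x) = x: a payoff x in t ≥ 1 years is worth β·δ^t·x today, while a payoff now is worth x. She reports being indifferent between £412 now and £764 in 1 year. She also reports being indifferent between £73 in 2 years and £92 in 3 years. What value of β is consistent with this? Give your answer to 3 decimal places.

β ≈ 0.680

The second indifference involves only future payoffs, so β cancels: β·δ^2·73 = β·δ^3·92, giving δ = 73/92 = 0.79348.
The first indifference: 412 = β·δ·764, so β = 412/(δ·764) = 412/(0.79348·764) ≈ 0.680.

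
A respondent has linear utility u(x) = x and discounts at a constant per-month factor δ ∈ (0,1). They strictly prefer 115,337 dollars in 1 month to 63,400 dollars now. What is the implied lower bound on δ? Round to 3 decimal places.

The preference means 63400 < δ·115337.
So δ > 63400/115337 = 0.54969.

δ > 0.550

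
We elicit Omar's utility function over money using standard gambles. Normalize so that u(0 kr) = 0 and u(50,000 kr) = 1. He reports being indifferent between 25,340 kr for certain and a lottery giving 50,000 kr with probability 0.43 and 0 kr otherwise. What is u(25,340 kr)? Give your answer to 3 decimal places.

By the standard-gamble method, u(25,340 kr) is just the indifference probability on the best outcome: 0.43.

0.430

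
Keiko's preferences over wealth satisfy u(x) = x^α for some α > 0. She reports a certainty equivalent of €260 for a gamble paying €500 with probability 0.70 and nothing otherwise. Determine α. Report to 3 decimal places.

Since u(0) = 0, the lottery's EU is 0.70·500^α.
Equating: 260^α = 0.70·500^α, i.e. 0.5200^α = 0.70.
Taking logs: α·ln(260/500) = ln(0.70), so α = -0.356675 / -0.653926 ≈ 0.545.

α ≈ 0.545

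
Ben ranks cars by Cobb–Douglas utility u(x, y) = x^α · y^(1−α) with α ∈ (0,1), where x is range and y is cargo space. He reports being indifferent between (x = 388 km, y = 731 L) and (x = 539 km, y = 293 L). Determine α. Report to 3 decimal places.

Set the two utilities equal: 388^α·731^(1−α) = 539^α·293^(1−α).
Taking logs: α·ln 388 + (1−α)·ln 731 = α·ln 539 + (1−α)·ln 293, i.e. α·-0.328710 = (1−α)·-0.914241.
With A = -0.328710 and B = -0.914241: α·A = (1−α)·B, so α = B/(A+B) = -0.914241/-1.242951 ≈ 0.736.

α ≈ 0.736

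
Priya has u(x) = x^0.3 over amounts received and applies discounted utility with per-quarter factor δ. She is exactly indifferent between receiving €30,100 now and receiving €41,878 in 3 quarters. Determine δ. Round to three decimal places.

The payoff in 3 quarters is discounted by δ^3, so u(30100) = δ^3·u(41878) and δ^3 = u(30100)/u(41878).
With u(x) = x^0.3: δ^3 = 30100^0.3/41878^0.3 = (30100/41878)^0.3 = 0.90568.
Taking the cube root: δ = 0.90568^(1/3) ≈ 0.968.

δ ≈ 0.968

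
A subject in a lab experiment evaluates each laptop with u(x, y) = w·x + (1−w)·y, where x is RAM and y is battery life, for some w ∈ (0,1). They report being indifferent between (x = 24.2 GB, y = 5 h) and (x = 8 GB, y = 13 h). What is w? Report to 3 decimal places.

Indifference: w·24.2 + (1−w)·5 = w·8 + (1−w)·13.
Collecting terms: w·16.2 = (1−w)·8.
The marginal rate of substitution is 8/16.2, so w = 8/(16.2+8) = 0.331.

w = 0.331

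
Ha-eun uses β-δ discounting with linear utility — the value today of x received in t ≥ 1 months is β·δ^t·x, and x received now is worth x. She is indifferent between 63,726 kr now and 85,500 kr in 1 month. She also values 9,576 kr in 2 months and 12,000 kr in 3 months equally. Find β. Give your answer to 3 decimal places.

β ≈ 0.934

Both payoffs in the second observation are in the future, so β drops out: δ^2·9576 = δ^3·12000 ⇒ δ = 9576/12000 = 0.79800.
Now use the now-vs-future pair: 63726 = β·δ·85500 gives β = 63726/(0.79800·85500) ≈ 0.934.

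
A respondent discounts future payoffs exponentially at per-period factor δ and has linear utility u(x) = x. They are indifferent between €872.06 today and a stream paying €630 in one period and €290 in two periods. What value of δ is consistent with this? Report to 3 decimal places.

The stream is worth 630δ + 290δ² today, so 630δ + 290δ² = 872.06.
Rearranged: 290δ² + 630δ − 872.06 = 0.
By the quadratic formula (taking the positive root), δ = (−630 + √1408489.60) / 580 ≈ 0.960.

δ ≈ 0.960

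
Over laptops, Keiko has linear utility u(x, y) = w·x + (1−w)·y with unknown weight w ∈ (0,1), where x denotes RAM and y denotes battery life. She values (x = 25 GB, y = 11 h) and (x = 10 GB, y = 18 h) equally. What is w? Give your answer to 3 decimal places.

w = 0.318

Indifference: w·25 + (1−w)·11 = w·10 + (1−w)·18.
Collecting terms: w·15 = (1−w)·7.
So w/(1−w) = 7/15 = 0.4667, giving w = 7/(15+7) = 0.318.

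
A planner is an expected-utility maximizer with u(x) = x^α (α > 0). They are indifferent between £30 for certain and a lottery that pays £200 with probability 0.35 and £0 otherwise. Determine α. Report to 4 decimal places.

α ≈ 0.5534

The lottery's expected utility is 0.35·u(200) + 0.65·u(0) = 0.35·200^α (since u(0) = 0 for α > 0).
Equating: 30^α = 0.35·200^α, i.e. 0.1500^α = 0.35.
α = ln(0.35) / ln(30/200) = -1.0498221/-1.8971200 ≈ 0.5534.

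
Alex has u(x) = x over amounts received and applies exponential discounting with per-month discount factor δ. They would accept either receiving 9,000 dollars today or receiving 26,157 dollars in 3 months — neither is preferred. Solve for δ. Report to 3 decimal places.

δ ≈ 0.701

Indifference means u(9000) = δ^3 · u(26157), so δ^3 = u(9000)/u(26157).
With u(x) = x: δ^3 = 9000/26157 = 0.34408.
So δ = 0.34408^(1/3) ≈ 0.701.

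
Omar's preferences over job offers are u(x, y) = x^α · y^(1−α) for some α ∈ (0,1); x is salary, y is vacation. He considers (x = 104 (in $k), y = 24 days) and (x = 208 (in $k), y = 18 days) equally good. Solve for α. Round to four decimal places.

The Cobb–Douglas utilities coincide, so 104^α·24^(1−α) = 208^α·18^(1−α).
Taking logs: α·ln 104 + (1−α)·ln 24 = α·ln 208 + (1−α)·ln 18, i.e. α·-0.6931472 = (1−α)·-0.2876821.
With A = -0.6931472 and B = -0.2876821: α·A = (1−α)·B, so α = B/(A+B) = -0.2876821/-0.9808293 ≈ 0.2933.

α ≈ 0.2933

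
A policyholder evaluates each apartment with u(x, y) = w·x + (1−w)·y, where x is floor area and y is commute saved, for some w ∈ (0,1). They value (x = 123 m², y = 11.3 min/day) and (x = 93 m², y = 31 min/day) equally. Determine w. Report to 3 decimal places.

Equating utilities: w·123 + (1−w)·11.3 = w·93 + (1−w)·31.
Rearranging, 30·w − 19.7·(1−w) = 0.
So w/(1−w) = 19.7/30 = 0.6567, giving w = 19.7/(30+19.7) = 0.396.

w = 0.396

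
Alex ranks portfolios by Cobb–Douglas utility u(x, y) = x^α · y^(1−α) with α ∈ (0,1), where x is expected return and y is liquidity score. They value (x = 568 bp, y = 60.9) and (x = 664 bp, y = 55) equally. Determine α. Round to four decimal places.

The Cobb–Douglas utilities coincide, so 568^α·60.9^(1−α) = 664^α·55^(1−α).
Rearrange to (568/664)^α = (55/60.9)^(1−α) and take logs: α·-0.1561607 = (1−α)·-0.1019000.
So α/(1−α) = (-0.1019000)/(-0.1561607) = 0.6525329, and α = 0.6525329/1.6525329 ≈ 0.3949.

α ≈ 0.3949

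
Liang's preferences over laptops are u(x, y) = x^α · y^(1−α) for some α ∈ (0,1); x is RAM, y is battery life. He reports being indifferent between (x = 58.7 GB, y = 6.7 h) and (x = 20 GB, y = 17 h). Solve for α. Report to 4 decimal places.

Set the two utilities equal: 58.7^α·6.7^(1−α) = 20^α·17^(1−α).
Rearrange to (58.7/20)^α = (17/6.7)^(1−α) and take logs: α·1.0767075 = (1−α)·0.9311058.
With A = 1.0767075 and B = 0.9311058: α·A = (1−α)·B, so α = B/(A+B) = 0.9311058/2.0078133 ≈ 0.4637.

α ≈ 0.4637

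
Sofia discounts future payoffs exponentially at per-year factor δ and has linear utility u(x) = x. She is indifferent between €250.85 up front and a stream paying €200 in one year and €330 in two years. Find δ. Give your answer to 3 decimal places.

δ ≈ 0.620

Equating present values: 250.85 = 200δ + 330δ².
So 330δ² + 200δ − 250.85 = 0.
By the quadratic formula (taking the positive root), δ = (−200 + √371122.00) / 660 ≈ 0.620.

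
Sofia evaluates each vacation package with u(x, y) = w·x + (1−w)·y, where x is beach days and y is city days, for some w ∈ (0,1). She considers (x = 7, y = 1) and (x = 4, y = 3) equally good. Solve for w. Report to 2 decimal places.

Indifference: w·7 + (1−w)·1 = w·4 + (1−w)·3.
Rearranging, 3·w − 2·(1−w) = 0.
So w/(1−w) = 2/3 = 0.6667, giving w = 2/(3+2) = 0.40.

w = 0.40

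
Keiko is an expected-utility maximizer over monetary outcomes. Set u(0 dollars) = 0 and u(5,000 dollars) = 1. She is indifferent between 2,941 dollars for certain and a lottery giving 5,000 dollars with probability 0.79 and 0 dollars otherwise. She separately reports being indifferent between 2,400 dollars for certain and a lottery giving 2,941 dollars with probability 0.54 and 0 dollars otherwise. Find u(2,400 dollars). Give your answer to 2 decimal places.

First, u(2,941 dollars) = 0.79·u(5,000 dollars) + 0.21·u(0 dollars) = 0.79.
Then u(2,400 dollars) = 0.54·u(2,941 dollars) + 0.46·u(0 dollars) = 0.54·0.79 + 0.46·0.00 = 0.4266.

0.43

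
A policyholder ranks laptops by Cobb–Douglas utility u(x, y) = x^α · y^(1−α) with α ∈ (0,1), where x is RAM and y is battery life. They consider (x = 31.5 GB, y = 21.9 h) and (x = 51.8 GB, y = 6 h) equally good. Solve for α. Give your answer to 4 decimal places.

Set the two utilities equal: 31.5^α·21.9^(1−α) = 51.8^α·6^(1−α).
(31.5/51.8)^α = (6/21.9)^(1−α); take logs: α·ln(31.5/51.8) = (1−α)·ln(6/21.9), i.e. α·-0.4974026 = (1−α)·-1.2947272.
Thus α·(-1.7921298) = -1.2947272, so α = -1.2947272/-1.7921298 ≈ 0.7225.

α ≈ 0.7225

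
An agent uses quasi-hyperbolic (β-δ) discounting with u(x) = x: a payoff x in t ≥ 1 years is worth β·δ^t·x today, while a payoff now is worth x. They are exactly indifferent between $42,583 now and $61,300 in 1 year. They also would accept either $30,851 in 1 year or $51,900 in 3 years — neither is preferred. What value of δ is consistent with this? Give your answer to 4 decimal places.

From the later pair, β·δ^1·30851 = β·δ^3·51900; dividing through, δ^2 = 30851/51900 = 0.59443, so δ = 0.77099.

δ ≈ 0.7710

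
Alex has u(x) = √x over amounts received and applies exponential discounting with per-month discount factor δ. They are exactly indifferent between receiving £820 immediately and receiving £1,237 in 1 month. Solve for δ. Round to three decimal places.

δ ≈ 0.814

Equating discounted utilities: u(820) = δ·u(1237) ⇒ δ = u(820)/u(1237).
With u(x) = √x: δ = √820/√1237 = √(820/1237) = 0.81418.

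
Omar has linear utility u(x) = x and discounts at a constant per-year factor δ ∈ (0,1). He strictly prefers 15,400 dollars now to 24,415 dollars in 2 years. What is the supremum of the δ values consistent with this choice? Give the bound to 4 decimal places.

δ < 0.7942

The preference means 15400 > δ^2·24415.
Hence δ^2 < 15400/24415 = 0.63076, and x ↦ x^(1/2) is increasing on (0,∞).
δ < (15400/24415)^(1/2) ≈ 0.7942.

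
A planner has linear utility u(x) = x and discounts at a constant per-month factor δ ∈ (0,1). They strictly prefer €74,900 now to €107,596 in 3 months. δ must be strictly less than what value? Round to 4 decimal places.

δ < 0.8863

Comparing present values: 74900 > δ^3·107596.
So δ^3 < 74900/107596 = 0.69612; taking the cube root of both positive sides preserves the inequality.
δ < 0.69612^(1/3) = 0.8863.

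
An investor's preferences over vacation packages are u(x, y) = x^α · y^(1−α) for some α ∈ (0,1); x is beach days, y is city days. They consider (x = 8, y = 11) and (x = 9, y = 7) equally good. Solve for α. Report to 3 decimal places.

Set the two utilities equal: 8^α·11^(1−α) = 9^α·7^(1−α).
Rearrange to (8/9)^α = (7/11)^(1−α) and take logs: α·-0.117783 = (1−α)·-0.451985.
Thus α·(-0.569768) = -0.451985, so α = -0.451985/-0.569768 ≈ 0.793.

α ≈ 0.793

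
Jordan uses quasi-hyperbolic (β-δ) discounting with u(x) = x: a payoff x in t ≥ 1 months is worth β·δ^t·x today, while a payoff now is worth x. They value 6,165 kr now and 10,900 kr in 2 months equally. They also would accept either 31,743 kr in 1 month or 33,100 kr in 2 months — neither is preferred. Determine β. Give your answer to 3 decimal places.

The second indifference involves only future payoffs, so β cancels: β·δ^1·31743 = β·δ^2·33100, giving δ = 31743/33100 = 0.95900.
Substituting δ into 6165 = β·δ^2·10900: β = 6165/(10024.586) ≈ 0.615.

β ≈ 0.615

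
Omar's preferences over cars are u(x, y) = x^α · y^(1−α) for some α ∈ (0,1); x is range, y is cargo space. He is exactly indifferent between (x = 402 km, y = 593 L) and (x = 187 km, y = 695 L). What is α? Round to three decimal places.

α ≈ 0.172

Indifference: 402^α · 593^(1−α) = 187^α · 695^(1−α).
Taking logs: α·ln 402 + (1−α)·ln 593 = α·ln 187 + (1−α)·ln 695, i.e. α·0.765343 = (1−α)·0.158717.
With A = 0.765343 and B = 0.158717: α·A = (1−α)·B, so α = B/(A+B) = 0.158717/0.924060 ≈ 0.172.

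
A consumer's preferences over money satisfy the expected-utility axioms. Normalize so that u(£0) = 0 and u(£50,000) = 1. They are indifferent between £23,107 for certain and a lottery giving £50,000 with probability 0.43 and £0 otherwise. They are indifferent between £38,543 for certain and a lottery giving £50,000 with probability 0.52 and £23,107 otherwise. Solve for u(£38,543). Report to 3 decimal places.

The first gamble pins u(£23,107): it must equal 0.43·1 + 0.57·0 = 0.43.
Chaining: u(£38,543) = 0.52·1.00 + 0.48·0.43 = 0.7264.

0.726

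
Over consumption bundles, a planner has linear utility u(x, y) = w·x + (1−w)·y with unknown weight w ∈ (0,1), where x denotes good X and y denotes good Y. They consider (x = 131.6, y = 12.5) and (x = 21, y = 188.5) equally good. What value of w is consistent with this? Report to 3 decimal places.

Equating utilities: w·131.6 + (1−w)·12.5 = w·21 + (1−w)·188.5.
Rearranging, 110.6·w − 176·(1−w) = 0.
So w/(1−w) = 176/110.6 = 1.5913, giving w = 176/(110.6+176) = 0.614.

w = 0.614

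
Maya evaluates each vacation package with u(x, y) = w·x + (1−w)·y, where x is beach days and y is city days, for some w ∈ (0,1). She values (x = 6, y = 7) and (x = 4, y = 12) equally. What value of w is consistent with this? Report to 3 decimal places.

w = 0.714

Equating utilities: w·6 + (1−w)·7 = w·4 + (1−w)·12.
w·(6−4) = (1−w)·(12−7), i.e. w·2 = (1−w)·5.
Hence w = 5/(2+5) = 5/7 = 0.714.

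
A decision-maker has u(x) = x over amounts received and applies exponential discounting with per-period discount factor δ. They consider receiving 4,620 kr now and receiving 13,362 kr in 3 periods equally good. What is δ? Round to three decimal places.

The payoff in 3 periods is discounted by δ^3, so u(4620) = δ^3·u(13362) and δ^3 = u(4620)/u(13362).
With u(x) = x: δ^3 = 4620/13362 = 0.34576.
Taking the cube root: δ = 0.34576^(1/3) ≈ 0.702.

δ ≈ 0.702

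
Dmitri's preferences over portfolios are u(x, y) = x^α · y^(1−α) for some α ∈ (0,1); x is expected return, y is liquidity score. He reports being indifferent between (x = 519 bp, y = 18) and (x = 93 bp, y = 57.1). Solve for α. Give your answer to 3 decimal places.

α ≈ 0.402

The Cobb–Douglas utilities coincide, so 519^α·18^(1−α) = 93^α·57.1^(1−α).
(519/93)^α = (57.1/18)^(1−α); take logs: α·ln(519/93) = (1−α)·ln(57.1/18), i.e. α·1.719304 = (1−α)·1.154432.
So α/(1−α) = (1.154432)/(1.719304) = 0.671453, and α = 0.671453/1.671453 ≈ 0.402.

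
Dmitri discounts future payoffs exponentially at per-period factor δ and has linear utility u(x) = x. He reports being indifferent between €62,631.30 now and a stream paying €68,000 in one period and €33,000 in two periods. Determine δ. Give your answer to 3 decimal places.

Present value of the stream is 68000·δ + 33000·δ². Indifference gives 68000δ + 33000δ² = 62631.30.
That is, 33000δ² + 68000δ − 62631.30 = 0, a quadratic in δ.
δ = (−68000 + √(68000² + 4·33000·62631.30)) / (2·33000) = (−68000 + √12891331600.00) / 66000 ≈ 0.690.

δ ≈ 0.690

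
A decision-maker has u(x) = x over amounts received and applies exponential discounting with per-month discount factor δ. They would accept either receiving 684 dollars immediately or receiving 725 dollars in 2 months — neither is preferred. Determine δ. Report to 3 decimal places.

Equating discounted utilities: u(684) = δ^2·u(725) ⇒ δ^2 = u(684)/u(725).
With u(x) = x: δ^2 = 684/725 = 0.94345.
Taking the square root: δ = 0.94345^(1/2) ≈ 0.971.

δ ≈ 0.971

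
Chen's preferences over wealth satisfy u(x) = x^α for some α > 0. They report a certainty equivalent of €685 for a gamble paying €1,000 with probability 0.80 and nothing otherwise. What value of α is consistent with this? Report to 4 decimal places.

Since u(0) = 0, the lottery's EU is 0.80·1000^α.
Setting u(685) equal to that: 685^α = 0.80·1000^α ⇒ (685/1000)^α = 0.80.
Taking logs: α·ln(685/1000) = ln(0.80), so α = -0.2231436 / -0.3783364 ≈ 0.5898.

α ≈ 0.5898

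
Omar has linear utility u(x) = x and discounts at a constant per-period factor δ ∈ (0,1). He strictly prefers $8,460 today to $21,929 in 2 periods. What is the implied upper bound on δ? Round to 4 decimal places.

The preference means 8460 > δ^2·21929.
So δ^2 < 8460/21929 = 0.38579; taking the square root of both positive sides preserves the inequality.
δ < (8460/21929)^(1/2) ≈ 0.6211.

δ < 0.6211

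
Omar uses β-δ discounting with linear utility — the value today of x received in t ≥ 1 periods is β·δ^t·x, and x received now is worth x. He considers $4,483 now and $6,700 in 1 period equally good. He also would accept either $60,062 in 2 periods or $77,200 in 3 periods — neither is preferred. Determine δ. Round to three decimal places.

δ ≈ 0.778

Both payoffs in the second observation are in the future, so β drops out: δ^2·60062 = δ^3·77200 ⇒ δ = 60062/77200 = 0.77801.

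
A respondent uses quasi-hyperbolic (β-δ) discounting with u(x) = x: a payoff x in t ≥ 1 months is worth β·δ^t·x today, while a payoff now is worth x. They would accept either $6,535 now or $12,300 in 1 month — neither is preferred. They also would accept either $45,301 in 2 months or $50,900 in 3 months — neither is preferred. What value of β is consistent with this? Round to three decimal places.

The second indifference involves only future payoffs, so β cancels: β·δ^2·45301 = β·δ^3·50900, giving δ = 45301/50900 = 0.89000.
Substituting δ into 6535 = β·δ·12300: β = 6535/(10947.000) ≈ 0.597.

β ≈ 0.597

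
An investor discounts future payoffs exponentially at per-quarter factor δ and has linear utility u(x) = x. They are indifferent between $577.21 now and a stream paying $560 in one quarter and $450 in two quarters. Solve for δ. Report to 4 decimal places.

δ ≈ 0.6700

The stream is worth 560δ + 450δ² today, so 560δ + 450δ² = 577.21.
So 450δ² + 560δ − 577.21 = 0.
The positive root is δ = [−560 + √(560² + 4·450·577.21)] / (2·450) = (−560 + 1163.004)/900 ≈ 0.6700.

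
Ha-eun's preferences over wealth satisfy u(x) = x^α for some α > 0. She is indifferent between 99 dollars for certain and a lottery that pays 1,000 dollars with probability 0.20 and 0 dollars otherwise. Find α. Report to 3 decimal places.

Since u(0) = 0, the lottery's EU is 0.20·1000^α.
Indifference: 99^α = 0.20·1000^α, so (99/1000)^α = 0.20.
α = ln(0.20) / ln(99/1000) = -1.609438/-2.312635 ≈ 0.696.

α ≈ 0.696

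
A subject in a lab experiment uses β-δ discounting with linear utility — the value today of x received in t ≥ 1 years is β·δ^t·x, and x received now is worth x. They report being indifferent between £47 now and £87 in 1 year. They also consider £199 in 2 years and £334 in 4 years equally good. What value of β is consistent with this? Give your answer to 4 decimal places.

β ≈ 0.6999

Both payoffs in the second observation are in the future, so β drops out: δ^2·199 = δ^4·334 ⇒ δ^2 = 199/334 = 0.59581, so δ = 0.77189.
Now use the now-vs-future pair: 47 = β·δ·87 gives β = 47/(0.77189·87) ≈ 0.6999.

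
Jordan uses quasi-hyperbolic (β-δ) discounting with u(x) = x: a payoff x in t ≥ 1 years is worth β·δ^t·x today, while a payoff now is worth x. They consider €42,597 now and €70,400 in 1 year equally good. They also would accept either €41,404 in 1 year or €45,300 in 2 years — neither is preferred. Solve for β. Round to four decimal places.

β ≈ 0.6620

Both payoffs in the second observation are in the future, so β drops out: δ^1·41404 = δ^2·45300 ⇒ δ = 41404/45300 = 0.91400.
Now use the now-vs-future pair: 42597 = β·δ·70400 gives β = 42597/(0.91400·70400) ≈ 0.6620.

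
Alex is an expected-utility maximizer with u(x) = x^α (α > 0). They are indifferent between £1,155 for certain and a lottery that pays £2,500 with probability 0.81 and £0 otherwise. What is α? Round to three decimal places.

α ≈ 0.273

The lottery's expected utility is 0.81·u(2500) + 0.19·u(0) = 0.81·2500^α (since u(0) = 0 for α > 0).
Equating: 1155^α = 0.81·2500^α, i.e. 0.4620^α = 0.81.
Take logs: α = ln 0.81 / ln(1155/2500) ≈ 0.27289.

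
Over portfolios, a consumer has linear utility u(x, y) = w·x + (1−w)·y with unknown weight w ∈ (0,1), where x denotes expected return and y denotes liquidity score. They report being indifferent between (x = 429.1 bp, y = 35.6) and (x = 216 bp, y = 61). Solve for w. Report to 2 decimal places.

Equating utilities: w·429.1 + (1−w)·35.6 = w·216 + (1−w)·61.
Rearranging, 213.1·w − 25.4·(1−w) = 0.
The marginal rate of substitution is 25.4/213.1, so w = 25.4/(213.1+25.4) = 0.11.

w = 0.11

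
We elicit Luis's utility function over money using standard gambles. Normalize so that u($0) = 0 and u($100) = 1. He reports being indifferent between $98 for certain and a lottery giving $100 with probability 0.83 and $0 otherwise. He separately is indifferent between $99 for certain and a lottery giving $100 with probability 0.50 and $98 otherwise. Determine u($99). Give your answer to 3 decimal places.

The first gamble pins u($98): it must equal 0.83·1 + 0.17·0 = 0.83.
The second indifference gives u($99) = 0.50·u($100) + 0.50·u($98) = 0.50·1.00 + 0.50·0.83 = 0.9150.

0.915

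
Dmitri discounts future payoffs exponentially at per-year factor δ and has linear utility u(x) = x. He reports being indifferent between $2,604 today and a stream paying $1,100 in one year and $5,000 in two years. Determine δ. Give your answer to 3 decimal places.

δ ≈ 0.620

Equating present values: 2604 = 1100δ + 5000δ².
Rearranged: 5000δ² + 1100δ − 2604 = 0.
δ = (−1100 + √(1100² + 4·5000·2604)) / (2·5000) = (−1100 + √53290000.00) / 10000 ≈ 0.620.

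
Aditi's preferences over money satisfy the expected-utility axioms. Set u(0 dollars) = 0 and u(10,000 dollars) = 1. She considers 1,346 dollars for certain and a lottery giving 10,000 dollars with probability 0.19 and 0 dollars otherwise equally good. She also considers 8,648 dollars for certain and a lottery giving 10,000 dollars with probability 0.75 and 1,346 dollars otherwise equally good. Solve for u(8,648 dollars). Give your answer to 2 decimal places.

0.80

First, u(1,346 dollars) = 0.19·u(10,000 dollars) + 0.81·u(0 dollars) = 0.19.
Then u(8,648 dollars) = 0.75·u(10,000 dollars) + 0.25·u(1,346 dollars) = 0.75·1.00 + 0.25·0.19 = 0.7975.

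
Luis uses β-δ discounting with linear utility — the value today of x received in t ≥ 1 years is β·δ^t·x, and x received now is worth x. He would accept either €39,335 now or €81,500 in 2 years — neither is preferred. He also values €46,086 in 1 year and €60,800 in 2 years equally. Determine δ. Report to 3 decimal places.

δ ≈ 0.758

The second indifference involves only future payoffs, so β cancels: β·δ^1·46086 = β·δ^2·60800, giving δ = 46086/60800 = 0.75799.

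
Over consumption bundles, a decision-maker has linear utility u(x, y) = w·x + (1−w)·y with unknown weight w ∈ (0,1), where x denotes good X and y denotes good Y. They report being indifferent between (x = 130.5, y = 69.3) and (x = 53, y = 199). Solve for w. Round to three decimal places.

u(130.5,69.3) = u(53,199) means w·130.5 + (1−w)·69.3 = w·53 + (1−w)·199.
Collecting terms: w·77.5 = (1−w)·129.7.
The marginal rate of substitution is 129.7/77.5, so w = 129.7/(77.5+129.7) = 0.626.

w = 0.626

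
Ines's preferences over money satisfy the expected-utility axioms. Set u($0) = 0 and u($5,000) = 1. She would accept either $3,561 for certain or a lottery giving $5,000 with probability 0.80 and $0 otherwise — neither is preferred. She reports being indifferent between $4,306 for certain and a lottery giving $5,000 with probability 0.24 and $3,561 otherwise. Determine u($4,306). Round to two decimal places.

First, u($3,561) = 0.80·u($5,000) + 0.20·u($0) = 0.80.
Then u($4,306) = 0.24·u($5,000) + 0.76·u($3,561) = 0.24·1.00 + 0.76·0.80 = 0.8480.

0.85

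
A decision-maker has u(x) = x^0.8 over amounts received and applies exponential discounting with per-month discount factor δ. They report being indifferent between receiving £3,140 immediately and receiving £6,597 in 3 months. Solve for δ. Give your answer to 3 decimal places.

δ ≈ 0.820

Indifference means u(3140) = δ^3 · u(6597), so δ^3 = u(3140)/u(6597).
Since u(x) = x^0.8, δ^3 = (3140/6597)^0.8 = 0.47597^0.8 = 0.55216.
Hence δ = (0.55216)^(1/3) = 0.82039.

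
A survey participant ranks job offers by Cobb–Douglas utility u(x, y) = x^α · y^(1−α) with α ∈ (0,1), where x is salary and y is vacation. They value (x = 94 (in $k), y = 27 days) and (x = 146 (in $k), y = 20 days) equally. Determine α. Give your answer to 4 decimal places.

Indifference: 94^α · 27^(1−α) = 146^α · 20^(1−α).
Rearrange to (94/146)^α = (20/27)^(1−α) and take logs: α·-0.4403118 = (1−α)·-0.3001046.
With A = -0.4403118 and B = -0.3001046: α·A = (1−α)·B, so α = B/(A+B) = -0.3001046/-0.7404164 ≈ 0.4053.

α ≈ 0.4053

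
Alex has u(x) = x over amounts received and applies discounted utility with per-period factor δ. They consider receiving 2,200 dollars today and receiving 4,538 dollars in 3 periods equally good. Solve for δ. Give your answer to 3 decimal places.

δ ≈ 0.786

Indifference means u(2200) = δ^3 · u(4538), so δ^3 = u(2200)/u(4538).
With u(x) = x: δ^3 = 2200/4538 = 0.48480.
So δ = 0.48480^(1/3) ≈ 0.786.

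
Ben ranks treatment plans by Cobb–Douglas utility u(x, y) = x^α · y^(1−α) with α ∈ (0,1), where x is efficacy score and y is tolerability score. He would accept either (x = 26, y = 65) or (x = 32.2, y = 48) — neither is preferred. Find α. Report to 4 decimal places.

The Cobb–Douglas utilities coincide, so 26^α·65^(1−α) = 32.2^α·48^(1−α).
(26/32.2)^α = (48/65)^(1−α); take logs: α·ln(26/32.2) = (1−α)·ln(48/65), i.e. α·-0.2138699 = (1−α)·-0.3031863.
So α/(1−α) = (-0.3031863)/(-0.2138699) = 1.4176202, and α = 1.4176202/2.4176202 ≈ 0.5864.

α ≈ 0.5864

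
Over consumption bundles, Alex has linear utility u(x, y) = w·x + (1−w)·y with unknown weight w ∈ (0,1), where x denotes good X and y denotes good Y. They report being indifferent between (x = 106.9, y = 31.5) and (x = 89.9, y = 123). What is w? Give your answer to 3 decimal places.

u(106.9,31.5) = u(89.9,123) means w·106.9 + (1−w)·31.5 = w·89.9 + (1−w)·123.
Collecting terms: w·17 = (1−w)·91.5.
So w/(1−w) = 91.5/17 = 5.3824, giving w = 91.5/(17+91.5) = 0.843.

w = 0.843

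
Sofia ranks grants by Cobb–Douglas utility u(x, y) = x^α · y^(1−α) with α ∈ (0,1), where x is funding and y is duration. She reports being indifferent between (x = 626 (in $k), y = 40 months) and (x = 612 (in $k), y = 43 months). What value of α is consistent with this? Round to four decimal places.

α ≈ 0.7618

The Cobb–Douglas utilities coincide, so 626^α·40^(1−α) = 612^α·43^(1−α).
Rearrange to (626/612)^α = (43/40)^(1−α) and take logs: α·0.0226181 = (1−α)·0.0723207.
With A = 0.0226181 and B = 0.0723207: α·A = (1−α)·B, so α = B/(A+B) = 0.0723207/0.0949388 ≈ 0.7618.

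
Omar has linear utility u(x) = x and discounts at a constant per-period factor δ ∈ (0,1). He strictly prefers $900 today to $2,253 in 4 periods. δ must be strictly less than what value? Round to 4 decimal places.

The preference means 900 > δ^4·2253.
So δ^4 < 900/2253 = 0.39947; taking the 4th root of both positive sides preserves the inequality.
δ < 0.39947^(1/4) = 0.7950.

δ < 0.7950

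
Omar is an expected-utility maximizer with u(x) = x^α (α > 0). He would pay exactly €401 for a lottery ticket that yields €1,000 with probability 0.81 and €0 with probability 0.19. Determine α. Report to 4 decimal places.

α ≈ 0.2306

Since u(0) = 0, the lottery's EU is 0.81·1000^α.
Equating: 401^α = 0.81·1000^α, i.e. 0.4010^α = 0.81.
α = ln(0.81) / ln(401/1000) = -0.2107210/-0.9137939 ≈ 0.2306.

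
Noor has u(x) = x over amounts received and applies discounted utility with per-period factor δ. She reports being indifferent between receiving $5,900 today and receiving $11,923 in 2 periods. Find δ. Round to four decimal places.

Equating discounted utilities: u(5900) = δ^2·u(11923) ⇒ δ^2 = u(5900)/u(11923).
With u(x) = x: δ^2 = 5900/11923 = 0.49484.
Hence δ = (0.49484)^(1/2) = 0.703450.

δ ≈ 0.7034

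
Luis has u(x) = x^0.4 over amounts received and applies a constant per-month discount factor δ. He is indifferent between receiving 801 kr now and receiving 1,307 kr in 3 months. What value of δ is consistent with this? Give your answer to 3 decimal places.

δ ≈ 0.937

The payoff in 3 months is discounted by δ^3, so u(801) = δ^3·u(1307) and δ^3 = u(801)/u(1307).
With u(x) = x^0.4: δ^3 = 801^0.4/1307^0.4 = (801/1307)^0.4 = 0.82213.
So δ = 0.82213^(1/3) ≈ 0.937.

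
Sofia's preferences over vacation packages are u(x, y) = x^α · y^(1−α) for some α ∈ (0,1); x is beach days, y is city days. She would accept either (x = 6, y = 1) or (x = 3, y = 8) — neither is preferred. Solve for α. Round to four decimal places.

α ≈ 0.7500

The Cobb–Douglas utilities coincide, so 6^α·1^(1−α) = 3^α·8^(1−α).
Rearrange to (6/3)^α = (8/1)^(1−α) and take logs: α·0.6931472 = (1−α)·2.0794415.
Thus α·(2.7725887) = 2.0794415, so α = 2.0794415/2.7725887 ≈ 0.7500.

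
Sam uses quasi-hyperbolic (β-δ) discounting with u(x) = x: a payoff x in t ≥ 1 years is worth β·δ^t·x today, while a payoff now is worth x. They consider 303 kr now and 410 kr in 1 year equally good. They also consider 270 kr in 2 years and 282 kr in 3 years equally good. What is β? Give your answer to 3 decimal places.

β ≈ 0.772

The second indifference involves only future payoffs, so β cancels: β·δ^2·270 = β·δ^3·282, giving δ = 270/282 = 0.95745.
Now use the now-vs-future pair: 303 = β·δ·410 gives β = 303/(0.95745·410) ≈ 0.772.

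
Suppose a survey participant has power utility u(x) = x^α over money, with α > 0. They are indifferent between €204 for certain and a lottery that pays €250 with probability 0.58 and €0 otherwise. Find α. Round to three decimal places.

The lottery's expected utility is 0.58·u(250) + 0.42·u(0) = 0.58·250^α (since u(0) = 0 for α > 0).
Equating: 204^α = 0.58·250^α, i.e. 0.8160^α = 0.58.
Take logs: α = ln 0.58 / ln(204/250) ≈ 2.67889.

α ≈ 2.679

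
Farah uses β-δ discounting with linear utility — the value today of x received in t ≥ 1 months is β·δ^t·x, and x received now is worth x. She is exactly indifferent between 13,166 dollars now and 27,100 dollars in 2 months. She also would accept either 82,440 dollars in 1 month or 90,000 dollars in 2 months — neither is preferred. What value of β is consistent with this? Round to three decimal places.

From the later pair, β·δ^1·82440 = β·δ^2·90000; dividing through, δ = 82440/90000 = 0.91600.
Now use the now-vs-future pair: 13166 = β·δ^2·27100 gives β = 13166/(0.83906·27100) ≈ 0.579.

β ≈ 0.579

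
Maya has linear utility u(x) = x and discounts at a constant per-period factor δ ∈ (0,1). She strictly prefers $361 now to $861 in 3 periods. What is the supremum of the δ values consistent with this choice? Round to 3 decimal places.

δ < 0.748

Under u(x) = x this choice says 361 > δ^3·861.
Dividing by 861: δ^3 < 0.41928. Both sides are positive, so the cube root keeps the direction.
δ < 0.41928^(1/3) = 0.748.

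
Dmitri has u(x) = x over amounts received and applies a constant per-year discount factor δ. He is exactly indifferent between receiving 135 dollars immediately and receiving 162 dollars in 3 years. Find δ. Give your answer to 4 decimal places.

δ ≈ 0.9410

The payoff in 3 years is discounted by δ^3, so u(135) = δ^3·u(162) and δ^3 = u(135)/u(162).
With u(x) = x: δ^3 = 135/162 = 0.83333.
Taking the cube root: δ = 0.83333^(1/3) ≈ 0.9410.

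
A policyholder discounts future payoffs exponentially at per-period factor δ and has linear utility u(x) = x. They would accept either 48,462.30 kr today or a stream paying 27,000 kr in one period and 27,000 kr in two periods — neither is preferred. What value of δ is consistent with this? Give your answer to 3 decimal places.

Equating present values: 48462.30 = 27000δ + 27000δ².
So 27000δ² + 27000δ − 48462.30 = 0.
The positive root is δ = [−27000 + √(27000² + 4·27000·48462.30)] / (2·27000) = (−27000 + 77220.000)/54000 ≈ 0.930.

δ ≈ 0.930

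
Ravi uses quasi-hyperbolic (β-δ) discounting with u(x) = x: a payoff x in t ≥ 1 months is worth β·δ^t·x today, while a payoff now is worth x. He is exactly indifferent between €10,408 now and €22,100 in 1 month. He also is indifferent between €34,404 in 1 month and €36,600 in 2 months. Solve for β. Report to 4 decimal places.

β ≈ 0.5010

From the later pair, β·δ^1·34404 = β·δ^2·36600; dividing through, δ = 34404/36600 = 0.94000.
The first indifference: 10408 = β·δ·22100, so β = 10408/(δ·22100) = 10408/(0.94000·22100) ≈ 0.5010.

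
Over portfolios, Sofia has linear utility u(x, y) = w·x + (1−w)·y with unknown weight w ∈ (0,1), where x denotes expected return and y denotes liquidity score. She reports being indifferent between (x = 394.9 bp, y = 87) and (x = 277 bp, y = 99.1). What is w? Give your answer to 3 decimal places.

Indifference: w·394.9 + (1−w)·87 = w·277 + (1−w)·99.1.
w·(394.9−277) = (1−w)·(99.1−87), i.e. w·117.9 = (1−w)·12.1.
Hence w = 12.1/(117.9+12.1) = 12.1/130 = 0.093.

w = 0.093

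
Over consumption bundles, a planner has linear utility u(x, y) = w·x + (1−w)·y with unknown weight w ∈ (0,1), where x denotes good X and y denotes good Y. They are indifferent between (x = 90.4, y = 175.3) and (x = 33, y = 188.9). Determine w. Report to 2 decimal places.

Indifference: w·90.4 + (1−w)·175.3 = w·33 + (1−w)·188.9.
Collecting terms: w·57.4 = (1−w)·13.6.
The marginal rate of substitution is 13.6/57.4, so w = 13.6/(57.4+13.6) = 0.19.

w = 0.19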